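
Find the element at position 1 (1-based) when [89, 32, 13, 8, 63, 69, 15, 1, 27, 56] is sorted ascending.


Sort ascending: [1, 8, 13, 15, 27, 32, 56, 63, 69, 89]
The 1st element (1-indexed) is at index 0.
Value = 1
Final answer: 1


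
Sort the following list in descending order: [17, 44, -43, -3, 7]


Original list: [17, 44, -43, -3, 7]
Repeatedly take the largest remaining element:
  Remaining [17, 44, -43, -3, 7] -> largest is 44
  Remaining [17, -43, -3, 7] -> largest is 17
  Remaining [-43, -3, 7] -> largest is 7
  Remaining [-43, -3] -> largest is -3
  Remaining [-43] -> largest is -43
Collecting the picks in order gives the descending list.
Final answer: [44, 17, 7, -3, -43]


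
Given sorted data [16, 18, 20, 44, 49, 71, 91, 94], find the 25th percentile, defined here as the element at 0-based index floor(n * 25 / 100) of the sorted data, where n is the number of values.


The dataset has n = 8 elements.
Index = floor(8 * 25 / 100) = floor(200 / 100) = floor(2) = 2
Counting from index 0 in the sorted data, the element at index 2 is 20.
Final answer: 20


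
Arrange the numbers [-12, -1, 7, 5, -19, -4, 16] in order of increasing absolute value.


Compute absolute values:
  |-12| = 12
  |-1| = 1
  |7| = 7
  |5| = 5
  |-19| = 19
  |-4| = 4
  |16| = 16
Absolute values in increasing order: 1 < 4 < 5 < 7 < 12 < 16 < 19
Listing the original numbers in that order gives the answer.
Final answer: [-1, -4, 5, 7, -12, 16, -19]


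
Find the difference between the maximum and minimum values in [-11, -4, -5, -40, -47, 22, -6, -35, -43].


Maximum value: 22
Minimum value: -47
Range = 22 - (-47) = 69
Final answer: 69


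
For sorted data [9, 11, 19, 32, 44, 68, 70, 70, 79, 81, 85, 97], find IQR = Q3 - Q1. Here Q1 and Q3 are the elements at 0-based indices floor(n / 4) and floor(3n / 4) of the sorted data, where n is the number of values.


The data has n = 12 elements.
Q1 index = floor(12 / 4) = floor(3) = 3; Q3 index = floor(3 * 12 / 4) = floor(9) = 9
Q1 = element at index 3 = 32
Q3 = element at index 9 = 81
IQR = 81 - 32 = 49
Final answer: 49


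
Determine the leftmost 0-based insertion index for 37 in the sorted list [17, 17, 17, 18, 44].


List is sorted: [17, 17, 17, 18, 44]
We need the leftmost position where 37 can be inserted, i.e. the first index whose element is >= 37 (or the end of the list if none is).
Binary search with low=0, high=5 (0-based indices):
  low=0, high=5, mid=2: a[2]=17 < 37, so low = 3
  low=3, high=5, mid=4: a[4]=44 >= 37, so high = 4
  low=3, high=4, mid=3: a[3]=18 < 37, so low = 4
Now low = high = 4, so the insertion index is 4.
Final answer: 4


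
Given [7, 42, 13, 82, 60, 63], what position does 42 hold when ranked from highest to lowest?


Sort descending: [82, 63, 60, 42, 13, 7]
Find 42 in the sorted list.
42 is at position 4.
Final answer: 4


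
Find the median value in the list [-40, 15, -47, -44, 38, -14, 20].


First, sort the list: [-47, -44, -40, -14, 15, 20, 38]
The list has 7 elements (odd count).
The middle index is 3 (0-based), and the element there is -14.
Final answer: -14


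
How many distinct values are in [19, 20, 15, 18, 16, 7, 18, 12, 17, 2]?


List all unique values:
Distinct values: [2, 7, 12, 15, 16, 17, 18, 19, 20]
Count = 9
Final answer: 9


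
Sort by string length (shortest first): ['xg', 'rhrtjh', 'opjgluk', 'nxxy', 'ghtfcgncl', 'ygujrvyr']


Compute lengths:
  'xg' has length 2
  'rhrtjh' has length 6
  'opjgluk' has length 7
  'nxxy' has length 4
  'ghtfcgncl' has length 9
  'ygujrvyr' has length 8
Lengths in increasing order: 2 < 4 < 6 < 7 < 8 < 9
Listing the words in that order gives the answer.
Final answer: ['xg', 'nxxy', 'rhrtjh', 'opjgluk', 'ygujrvyr', 'ghtfcgncl']


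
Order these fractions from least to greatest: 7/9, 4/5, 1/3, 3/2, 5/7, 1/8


Convert to decimal for comparison:
  7/9 = 0.7778
  4/5 = 0.8
  1/3 = 0.3333
  3/2 = 1.5
  5/7 = 0.7143
  1/8 = 0.125
Decimals in increasing order: 0.125 < 0.3333 < 0.7143 < 0.7778 < 0.8 < 1.5
Writing each back as its fraction gives the sorted order.
Final answer: 1/8, 1/3, 5/7, 7/9, 4/5, 3/2


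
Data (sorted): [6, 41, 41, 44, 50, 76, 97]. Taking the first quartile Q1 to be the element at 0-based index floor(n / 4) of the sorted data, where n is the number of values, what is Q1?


The list has n = 7 elements.
Q1 index = floor(7 / 4) = floor(1.75) = 1
Counting from index 0 in the sorted data, the element at index 1 is 41.
Final answer: 41


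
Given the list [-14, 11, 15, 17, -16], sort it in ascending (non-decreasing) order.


Original list: [-14, 11, 15, 17, -16]
Repeatedly take the smallest remaining element:
  Remaining [-14, 11, 15, 17, -16] -> smallest is -16
  Remaining [-14, 11, 15, 17] -> smallest is -14
  Remaining [11, 15, 17] -> smallest is 11
  Remaining [15, 17] -> smallest is 15
  Remaining [17] -> smallest is 17
Collecting the picks in order gives the sorted list.
Final answer: [-16, -14, 11, 15, 17]


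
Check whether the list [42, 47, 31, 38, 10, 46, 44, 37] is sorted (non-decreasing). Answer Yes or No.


Check consecutive pairs:
  42 <= 47? True
  47 <= 31? False
  31 <= 38? True
  38 <= 10? False
  10 <= 46? True
  46 <= 44? False
  44 <= 37? False
4 consecutive pair(s) are out of order, so the list is not sorted.
Final answer: No


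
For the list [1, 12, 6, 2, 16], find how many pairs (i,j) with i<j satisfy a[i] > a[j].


For each element, count the later elements that are smaller than it:
  1 (index 0): smaller elements after it = [] -> 0
  12 (index 1): smaller elements after it = [6, 2] -> 2
  6 (index 2): smaller elements after it = [2] -> 1
  2 (index 3): smaller elements after it = [] -> 0
Total inversions = 0 + 2 + 1 + 0 = 3
Final answer: 3


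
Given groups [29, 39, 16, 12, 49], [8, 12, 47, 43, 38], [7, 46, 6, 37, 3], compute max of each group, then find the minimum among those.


Find max of each group:
  Group 1: [29, 39, 16, 12, 49] -> max = 49
  Group 2: [8, 12, 47, 43, 38] -> max = 47
  Group 3: [7, 46, 6, 37, 3] -> max = 46
Maxes: [49, 47, 46]
Minimum of maxes = 46
Final answer: 46


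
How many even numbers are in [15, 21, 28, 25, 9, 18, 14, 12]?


Check each element:
  15 is odd
  21 is odd
  28 is even
  25 is odd
  9 is odd
  18 is even
  14 is even
  12 is even
Evens: [28, 18, 14, 12]
Count of evens = 4
Final answer: 4


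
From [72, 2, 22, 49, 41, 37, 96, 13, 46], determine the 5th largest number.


Sort descending: [96, 72, 49, 46, 41, 37, 22, 13, 2]
The 5th element (1-indexed) is at index 4.
Value = 41
Final answer: 41


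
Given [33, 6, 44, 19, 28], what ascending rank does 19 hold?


Sort ascending: [6, 19, 28, 33, 44]
Find 19 in the sorted list.
19 is at position 2 (1-indexed).
Final answer: 2


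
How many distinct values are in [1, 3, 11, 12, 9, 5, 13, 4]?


List all unique values:
Distinct values: [1, 3, 4, 5, 9, 11, 12, 13]
Count = 8
Final answer: 8


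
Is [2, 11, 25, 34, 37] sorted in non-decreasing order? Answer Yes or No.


Check consecutive pairs:
  2 <= 11? True
  11 <= 25? True
  25 <= 34? True
  34 <= 37? True
Every consecutive pair is in order, so the list is non-decreasing.
Final answer: Yes


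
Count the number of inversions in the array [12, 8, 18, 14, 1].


For each element, count the later elements that are smaller than it:
  12 (index 0): smaller elements after it = [8, 1] -> 2
  8 (index 1): smaller elements after it = [1] -> 1
  18 (index 2): smaller elements after it = [14, 1] -> 2
  14 (index 3): smaller elements after it = [1] -> 1
Total inversions = 2 + 1 + 2 + 1 = 6
Final answer: 6


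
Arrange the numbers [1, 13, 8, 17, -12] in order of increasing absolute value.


Compute absolute values:
  |1| = 1
  |13| = 13
  |8| = 8
  |17| = 17
  |-12| = 12
Absolute values in increasing order: 1 < 8 < 12 < 13 < 17
Listing the original numbers in that order gives the answer.
Final answer: [1, 8, -12, 13, 17]


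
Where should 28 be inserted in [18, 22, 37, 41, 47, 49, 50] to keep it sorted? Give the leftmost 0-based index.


List is sorted: [18, 22, 37, 41, 47, 49, 50]
We need the leftmost position where 28 can be inserted, i.e. the first index whose element is >= 28 (or the end of the list if none is).
Binary search with low=0, high=7 (0-based indices):
  low=0, high=7, mid=3: a[3]=41 >= 28, so high = 3
  low=0, high=3, mid=1: a[1]=22 < 28, so low = 2
  low=2, high=3, mid=2: a[2]=37 >= 28, so high = 2
Now low = high = 2, so the insertion index is 2.
Final answer: 2


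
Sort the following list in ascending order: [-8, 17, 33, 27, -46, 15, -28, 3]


Original list: [-8, 17, 33, 27, -46, 15, -28, 3]
Repeatedly take the smallest remaining element:
  Remaining [-8, 17, 33, 27, -46, 15, -28, 3] -> smallest is -46
  Remaining [-8, 17, 33, 27, 15, -28, 3] -> smallest is -28
  Remaining [-8, 17, 33, 27, 15, 3] -> smallest is -8
  Remaining [17, 33, 27, 15, 3] -> smallest is 3
  Remaining [17, 33, 27, 15] -> smallest is 15
  Remaining [17, 33, 27] -> smallest is 17
  Remaining [33, 27] -> smallest is 27
  Remaining [33] -> smallest is 33
Collecting the picks in order gives the sorted list.
Final answer: [-46, -28, -8, 3, 15, 17, 27, 33]


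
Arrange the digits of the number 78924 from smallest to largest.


The number 78924 has digits: 7, 8, 9, 2, 4
Sorted: 2, 4, 7, 8, 9
Joining the sorted digits gives the result.
Final answer: 24789


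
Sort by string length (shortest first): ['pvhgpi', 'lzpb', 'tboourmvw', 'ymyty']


Compute lengths:
  'pvhgpi' has length 6
  'lzpb' has length 4
  'tboourmvw' has length 9
  'ymyty' has length 5
Lengths in increasing order: 4 < 5 < 6 < 9
Listing the words in that order gives the answer.
Final answer: ['lzpb', 'ymyty', 'pvhgpi', 'tboourmvw']


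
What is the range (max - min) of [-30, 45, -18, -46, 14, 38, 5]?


Maximum value: 45
Minimum value: -46
Range = 45 - (-46) = 91
Final answer: 91


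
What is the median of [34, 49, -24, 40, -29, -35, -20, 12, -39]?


First, sort the list: [-39, -35, -29, -24, -20, 12, 34, 40, 49]
The list has 9 elements (odd count).
The middle index is 4 (0-based), and the element there is -20.
Final answer: -20


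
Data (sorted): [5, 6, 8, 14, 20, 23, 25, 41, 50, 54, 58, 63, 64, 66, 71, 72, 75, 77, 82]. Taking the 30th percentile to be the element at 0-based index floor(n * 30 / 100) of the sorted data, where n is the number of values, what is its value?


The dataset has n = 19 elements.
Index = floor(19 * 30 / 100) = floor(570 / 100) = floor(5.7) = 5
Counting from index 0 in the sorted data, the element at index 5 is 23.
Final answer: 23


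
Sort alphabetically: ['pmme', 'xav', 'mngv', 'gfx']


Compare strings character by character (the first differing letter decides):
  'gfx' < 'mngv' since 'g' < 'm' at position 1
  'mngv' < 'pmme' since 'm' < 'p' at position 1
  'pmme' < 'xav' since 'p' < 'x' at position 1
Chaining these comparisons gives the alphabetical order.
Final answer: ['gfx', 'mngv', 'pmme', 'xav']


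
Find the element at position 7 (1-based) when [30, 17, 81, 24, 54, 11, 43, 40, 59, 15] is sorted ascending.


Sort ascending: [11, 15, 17, 24, 30, 40, 43, 54, 59, 81]
The 7th element (1-indexed) is at index 6.
Value = 43
Final answer: 43


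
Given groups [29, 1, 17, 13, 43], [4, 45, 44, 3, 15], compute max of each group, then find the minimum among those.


Find max of each group:
  Group 1: [29, 1, 17, 13, 43] -> max = 43
  Group 2: [4, 45, 44, 3, 15] -> max = 45
Maxes: [43, 45]
Minimum of maxes = 43
Final answer: 43


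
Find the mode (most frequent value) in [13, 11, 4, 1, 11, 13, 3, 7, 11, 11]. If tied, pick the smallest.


Count the frequency of each value:
  1 appears 1 time(s)
  3 appears 1 time(s)
  4 appears 1 time(s)
  7 appears 1 time(s)
  11 appears 4 time(s)
  13 appears 2 time(s)
Maximum frequency is 4.
Only 11 reaches that frequency, so it is the mode.
Final answer: 11


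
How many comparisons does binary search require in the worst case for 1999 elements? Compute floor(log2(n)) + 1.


Binary search halves the search space each step.
Maximum comparisons = floor(log2(1999)) + 1
log2(1999) = 10.9651
floor(log2(1999)) = 10, so 10 + 1 = 11
Final answer: 11


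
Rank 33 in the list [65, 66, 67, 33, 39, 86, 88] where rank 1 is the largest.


Sort descending: [88, 86, 67, 66, 65, 39, 33]
Find 33 in the sorted list.
33 is at position 7.
Final answer: 7


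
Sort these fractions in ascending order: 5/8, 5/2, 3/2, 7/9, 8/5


Convert to decimal for comparison:
  5/8 = 0.625
  5/2 = 2.5
  3/2 = 1.5
  7/9 = 0.7778
  8/5 = 1.6
Decimals in increasing order: 0.625 < 0.7778 < 1.5 < 1.6 < 2.5
Writing each back as its fraction gives the sorted order.
Final answer: 5/8, 7/9, 3/2, 8/5, 5/2


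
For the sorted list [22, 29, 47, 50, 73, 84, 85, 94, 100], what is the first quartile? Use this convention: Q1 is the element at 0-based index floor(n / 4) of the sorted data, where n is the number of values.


The list has n = 9 elements.
Q1 index = floor(9 / 4) = floor(2.25) = 2
Counting from index 0 in the sorted data, the element at index 2 is 47.
Final answer: 47


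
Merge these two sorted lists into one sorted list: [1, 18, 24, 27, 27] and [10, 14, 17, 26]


List A: [1, 18, 24, 27, 27]
List B: [10, 14, 17, 26]
Repeatedly compare the front elements and take the smaller:
  1 vs 10 -> take 1
  18 vs 10 -> take 10
  18 vs 14 -> take 14
  18 vs 17 -> take 17
  18 vs 26 -> take 18
  24 vs 26 -> take 24
  27 vs 26 -> take 26
  B is exhausted; append the rest of A: [27, 27]
Final answer: [1, 10, 14, 17, 18, 24, 26, 27, 27]


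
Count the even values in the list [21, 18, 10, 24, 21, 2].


Check each element:
  21 is odd
  18 is even
  10 is even
  24 is even
  21 is odd
  2 is even
Evens: [18, 10, 24, 2]
Count of evens = 4
Final answer: 4


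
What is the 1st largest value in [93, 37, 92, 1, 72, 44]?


Sort descending: [93, 92, 72, 44, 37, 1]
The 1st element (1-indexed) is at index 0.
Value = 93
Final answer: 93


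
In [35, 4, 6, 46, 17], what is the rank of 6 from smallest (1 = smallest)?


Sort ascending: [4, 6, 17, 35, 46]
Find 6 in the sorted list.
6 is at position 2 (1-indexed).
Final answer: 2


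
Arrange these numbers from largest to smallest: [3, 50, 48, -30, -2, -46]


Original list: [3, 50, 48, -30, -2, -46]
Repeatedly take the largest remaining element:
  Remaining [3, 50, 48, -30, -2, -46] -> largest is 50
  Remaining [3, 48, -30, -2, -46] -> largest is 48
  Remaining [3, -30, -2, -46] -> largest is 3
  Remaining [-30, -2, -46] -> largest is -2
  Remaining [-30, -46] -> largest is -30
  Remaining [-46] -> largest is -46
Collecting the picks in order gives the descending list.
Final answer: [50, 48, 3, -2, -30, -46]


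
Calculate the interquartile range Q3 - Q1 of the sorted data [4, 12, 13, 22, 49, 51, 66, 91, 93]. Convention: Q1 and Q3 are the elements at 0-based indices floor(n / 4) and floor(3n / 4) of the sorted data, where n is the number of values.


The data has n = 9 elements.
Q1 index = floor(9 / 4) = floor(2.25) = 2; Q3 index = floor(3 * 9 / 4) = floor(6.75) = 6
Q1 = element at index 2 = 13
Q3 = element at index 6 = 66
IQR = 66 - 13 = 53
Final answer: 53


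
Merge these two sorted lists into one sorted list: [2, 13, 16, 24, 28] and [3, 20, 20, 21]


List A: [2, 13, 16, 24, 28]
List B: [3, 20, 20, 21]
Repeatedly compare the front elements and take the smaller:
  2 vs 3 -> take 2
  13 vs 3 -> take 3
  13 vs 20 -> take 13
  16 vs 20 -> take 16
  24 vs 20 -> take 20
  24 vs 20 -> take 20
  24 vs 21 -> take 21
  B is exhausted; append the rest of A: [24, 28]
Final answer: [2, 3, 13, 16, 20, 20, 21, 24, 28]


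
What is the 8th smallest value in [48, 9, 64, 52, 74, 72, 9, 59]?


Sort ascending: [9, 9, 48, 52, 59, 64, 72, 74]
The 8th element (1-indexed) is at index 7.
Value = 74
Final answer: 74


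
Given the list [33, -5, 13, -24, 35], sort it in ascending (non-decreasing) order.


Original list: [33, -5, 13, -24, 35]
Repeatedly take the smallest remaining element:
  Remaining [33, -5, 13, -24, 35] -> smallest is -24
  Remaining [33, -5, 13, 35] -> smallest is -5
  Remaining [33, 13, 35] -> smallest is 13
  Remaining [33, 35] -> smallest is 33
  Remaining [35] -> smallest is 35
Collecting the picks in order gives the sorted list.
Final answer: [-24, -5, 13, 33, 35]


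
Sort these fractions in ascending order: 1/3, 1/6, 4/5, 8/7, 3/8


Convert to decimal for comparison:
  1/3 = 0.3333
  1/6 = 0.1667
  4/5 = 0.8
  8/7 = 1.1429
  3/8 = 0.375
Decimals in increasing order: 0.1667 < 0.3333 < 0.375 < 0.8 < 1.1429
Writing each back as its fraction gives the sorted order.
Final answer: 1/6, 1/3, 3/8, 4/5, 8/7


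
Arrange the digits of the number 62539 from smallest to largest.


The number 62539 has digits: 6, 2, 5, 3, 9
Sorted: 2, 3, 5, 6, 9
Joining the sorted digits gives the result.
Final answer: 23569


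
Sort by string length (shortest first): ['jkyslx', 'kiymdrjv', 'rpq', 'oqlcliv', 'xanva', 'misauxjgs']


Compute lengths:
  'jkyslx' has length 6
  'kiymdrjv' has length 8
  'rpq' has length 3
  'oqlcliv' has length 7
  'xanva' has length 5
  'misauxjgs' has length 9
Lengths in increasing order: 3 < 5 < 6 < 7 < 8 < 9
Listing the words in that order gives the answer.
Final answer: ['rpq', 'xanva', 'jkyslx', 'oqlcliv', 'kiymdrjv', 'misauxjgs']


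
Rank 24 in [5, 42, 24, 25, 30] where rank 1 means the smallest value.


Sort ascending: [5, 24, 25, 30, 42]
Find 24 in the sorted list.
24 is at position 2 (1-indexed).
Final answer: 2


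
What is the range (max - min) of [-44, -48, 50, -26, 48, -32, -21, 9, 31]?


Maximum value: 50
Minimum value: -48
Range = 50 - (-48) = 98
Final answer: 98


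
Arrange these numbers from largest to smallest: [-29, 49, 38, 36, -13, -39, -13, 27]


Original list: [-29, 49, 38, 36, -13, -39, -13, 27]
Repeatedly take the largest remaining element:
  Remaining [-29, 49, 38, 36, -13, -39, -13, 27] -> largest is 49
  Remaining [-29, 38, 36, -13, -39, -13, 27] -> largest is 38
  Remaining [-29, 36, -13, -39, -13, 27] -> largest is 36
  Remaining [-29, -13, -39, -13, 27] -> largest is 27
  Remaining [-29, -13, -39, -13] -> largest is -13
  Remaining [-29, -39, -13] -> largest is -13
  Remaining [-29, -39] -> largest is -29
  Remaining [-39] -> largest is -39
Collecting the picks in order gives the descending list.
Final answer: [49, 38, 36, 27, -13, -13, -29, -39]


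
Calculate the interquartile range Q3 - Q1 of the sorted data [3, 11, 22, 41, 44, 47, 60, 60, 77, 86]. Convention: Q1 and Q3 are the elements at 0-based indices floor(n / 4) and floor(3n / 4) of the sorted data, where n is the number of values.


The data has n = 10 elements.
Q1 index = floor(10 / 4) = floor(2.5) = 2; Q3 index = floor(3 * 10 / 4) = floor(7.5) = 7
Q1 = element at index 2 = 22
Q3 = element at index 7 = 60
IQR = 60 - 22 = 38
Final answer: 38


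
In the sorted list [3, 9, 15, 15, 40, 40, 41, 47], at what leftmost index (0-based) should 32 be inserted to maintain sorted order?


List is sorted: [3, 9, 15, 15, 40, 40, 41, 47]
We need the leftmost position where 32 can be inserted, i.e. the first index whose element is >= 32 (or the end of the list if none is).
Binary search with low=0, high=8 (0-based indices):
  low=0, high=8, mid=4: a[4]=40 >= 32, so high = 4
  low=0, high=4, mid=2: a[2]=15 < 32, so low = 3
  low=3, high=4, mid=3: a[3]=15 < 32, so low = 4
Now low = high = 4, so the insertion index is 4.
Final answer: 4


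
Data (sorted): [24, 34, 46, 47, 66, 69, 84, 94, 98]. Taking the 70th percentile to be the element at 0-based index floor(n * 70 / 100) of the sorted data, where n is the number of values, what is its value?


The dataset has n = 9 elements.
Index = floor(9 * 70 / 100) = floor(630 / 100) = floor(6.3) = 6
Counting from index 0 in the sorted data, the element at index 6 is 84.
Final answer: 84


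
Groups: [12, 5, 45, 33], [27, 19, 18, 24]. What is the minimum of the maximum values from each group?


Find max of each group:
  Group 1: [12, 5, 45, 33] -> max = 45
  Group 2: [27, 19, 18, 24] -> max = 27
Maxes: [45, 27]
Minimum of maxes = 27
Final answer: 27


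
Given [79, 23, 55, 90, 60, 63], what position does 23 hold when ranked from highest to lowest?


Sort descending: [90, 79, 63, 60, 55, 23]
Find 23 in the sorted list.
23 is at position 6.
Final answer: 6


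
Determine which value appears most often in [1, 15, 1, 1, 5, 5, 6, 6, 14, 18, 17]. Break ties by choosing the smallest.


Count the frequency of each value:
  1 appears 3 time(s)
  5 appears 2 time(s)
  6 appears 2 time(s)
  14 appears 1 time(s)
  15 appears 1 time(s)
  17 appears 1 time(s)
  18 appears 1 time(s)
Maximum frequency is 3.
Only 1 reaches that frequency, so it is the mode.
Final answer: 1


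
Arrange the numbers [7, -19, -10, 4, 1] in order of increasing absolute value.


Compute absolute values:
  |7| = 7
  |-19| = 19
  |-10| = 10
  |4| = 4
  |1| = 1
Absolute values in increasing order: 1 < 4 < 7 < 10 < 19
Listing the original numbers in that order gives the answer.
Final answer: [1, 4, 7, -10, -19]


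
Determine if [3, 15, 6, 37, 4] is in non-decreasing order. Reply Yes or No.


Check consecutive pairs:
  3 <= 15? True
  15 <= 6? False
  6 <= 37? True
  37 <= 4? False
2 consecutive pair(s) are out of order, so the list is not sorted.
Final answer: No


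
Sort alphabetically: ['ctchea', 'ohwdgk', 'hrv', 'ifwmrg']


Compare strings character by character (the first differing letter decides):
  'ctchea' < 'hrv' since 'c' < 'h' at position 1
  'hrv' < 'ifwmrg' since 'h' < 'i' at position 1
  'ifwmrg' < 'ohwdgk' since 'i' < 'o' at position 1
Chaining these comparisons gives the alphabetical order.
Final answer: ['ctchea', 'hrv', 'ifwmrg', 'ohwdgk']


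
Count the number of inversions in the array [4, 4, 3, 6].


For each element, count the later elements that are smaller than it:
  4 (index 0): smaller elements after it = [3] -> 1
  4 (index 1): smaller elements after it = [3] -> 1
  3 (index 2): smaller elements after it = [] -> 0
Total inversions = 1 + 1 + 0 = 2
Final answer: 2


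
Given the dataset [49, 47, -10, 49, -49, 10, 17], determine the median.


First, sort the list: [-49, -10, 10, 17, 47, 49, 49]
The list has 7 elements (odd count).
The middle index is 3 (0-based), and the element there is 17.
Final answer: 17


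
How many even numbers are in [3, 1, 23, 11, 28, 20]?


Check each element:
  3 is odd
  1 is odd
  23 is odd
  11 is odd
  28 is even
  20 is even
Evens: [28, 20]
Count of evens = 2
Final answer: 2


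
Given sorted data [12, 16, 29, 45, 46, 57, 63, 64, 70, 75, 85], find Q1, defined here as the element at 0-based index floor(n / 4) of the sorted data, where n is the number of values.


The list has n = 11 elements.
Q1 index = floor(11 / 4) = floor(2.75) = 2
Counting from index 0 in the sorted data, the element at index 2 is 29.
Final answer: 29


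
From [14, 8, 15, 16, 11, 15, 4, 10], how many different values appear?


List all unique values:
Distinct values: [4, 8, 10, 11, 14, 15, 16]
Count = 7
Final answer: 7


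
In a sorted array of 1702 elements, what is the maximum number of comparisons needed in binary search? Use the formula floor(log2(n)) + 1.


Binary search halves the search space each step.
Maximum comparisons = floor(log2(1702)) + 1
log2(1702) = 10.733
floor(log2(1702)) = 10, so 10 + 1 = 11
Final answer: 11


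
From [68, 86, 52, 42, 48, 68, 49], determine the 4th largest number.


Sort descending: [86, 68, 68, 52, 49, 48, 42]
The 4th element (1-indexed) is at index 3.
Value = 52
Final answer: 52


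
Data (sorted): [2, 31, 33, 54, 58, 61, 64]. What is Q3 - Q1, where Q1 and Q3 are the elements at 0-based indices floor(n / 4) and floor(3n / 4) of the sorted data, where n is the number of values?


The data has n = 7 elements.
Q1 index = floor(7 / 4) = floor(1.75) = 1; Q3 index = floor(3 * 7 / 4) = floor(5.25) = 5
Q1 = element at index 1 = 31
Q3 = element at index 5 = 61
IQR = 61 - 31 = 30
Final answer: 30


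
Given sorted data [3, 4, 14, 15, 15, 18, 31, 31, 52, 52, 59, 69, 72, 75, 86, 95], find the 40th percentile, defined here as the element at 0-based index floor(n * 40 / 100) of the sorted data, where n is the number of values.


The dataset has n = 16 elements.
Index = floor(16 * 40 / 100) = floor(640 / 100) = floor(6.4) = 6
Counting from index 0 in the sorted data, the element at index 6 is 31.
Final answer: 31


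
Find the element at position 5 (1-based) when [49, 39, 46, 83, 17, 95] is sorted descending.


Sort descending: [95, 83, 49, 46, 39, 17]
The 5th element (1-indexed) is at index 4.
Value = 39
Final answer: 39


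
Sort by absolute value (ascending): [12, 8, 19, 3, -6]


Compute absolute values:
  |12| = 12
  |8| = 8
  |19| = 19
  |3| = 3
  |-6| = 6
Absolute values in increasing order: 3 < 6 < 8 < 12 < 19
Listing the original numbers in that order gives the answer.
Final answer: [3, -6, 8, 12, 19]


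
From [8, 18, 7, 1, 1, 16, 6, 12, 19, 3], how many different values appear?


List all unique values:
Distinct values: [1, 3, 6, 7, 8, 12, 16, 18, 19]
Count = 9
Final answer: 9


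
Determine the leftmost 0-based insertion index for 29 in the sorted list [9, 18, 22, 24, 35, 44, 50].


List is sorted: [9, 18, 22, 24, 35, 44, 50]
We need the leftmost position where 29 can be inserted, i.e. the first index whose element is >= 29 (or the end of the list if none is).
Binary search with low=0, high=7 (0-based indices):
  low=0, high=7, mid=3: a[3]=24 < 29, so low = 4
  low=4, high=7, mid=5: a[5]=44 >= 29, so high = 5
  low=4, high=5, mid=4: a[4]=35 >= 29, so high = 4
Now low = high = 4, so the insertion index is 4.
Final answer: 4


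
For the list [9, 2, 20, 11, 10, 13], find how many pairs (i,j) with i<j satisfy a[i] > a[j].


For each element, count the later elements that are smaller than it:
  9 (index 0): smaller elements after it = [2] -> 1
  2 (index 1): smaller elements after it = [] -> 0
  20 (index 2): smaller elements after it = [11, 10, 13] -> 3
  11 (index 3): smaller elements after it = [10] -> 1
  10 (index 4): smaller elements after it = [] -> 0
Total inversions = 1 + 0 + 3 + 1 + 0 = 5
Final answer: 5


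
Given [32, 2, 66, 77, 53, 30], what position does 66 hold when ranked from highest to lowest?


Sort descending: [77, 66, 53, 32, 30, 2]
Find 66 in the sorted list.
66 is at position 2.
Final answer: 2


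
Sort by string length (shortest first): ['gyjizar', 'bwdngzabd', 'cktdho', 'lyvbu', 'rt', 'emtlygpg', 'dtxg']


Compute lengths:
  'gyjizar' has length 7
  'bwdngzabd' has length 9
  'cktdho' has length 6
  'lyvbu' has length 5
  'rt' has length 2
  'emtlygpg' has length 8
  'dtxg' has length 4
Lengths in increasing order: 2 < 4 < 5 < 6 < 7 < 8 < 9
Listing the words in that order gives the answer.
Final answer: ['rt', 'dtxg', 'lyvbu', 'cktdho', 'gyjizar', 'emtlygpg', 'bwdngzabd']


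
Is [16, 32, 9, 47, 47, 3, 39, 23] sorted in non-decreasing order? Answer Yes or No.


Check consecutive pairs:
  16 <= 32? True
  32 <= 9? False
  9 <= 47? True
  47 <= 47? True
  47 <= 3? False
  3 <= 39? True
  39 <= 23? False
3 consecutive pair(s) are out of order, so the list is not sorted.
Final answer: No


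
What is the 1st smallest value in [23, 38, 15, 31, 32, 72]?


Sort ascending: [15, 23, 31, 32, 38, 72]
The 1st element (1-indexed) is at index 0.
Value = 15
Final answer: 15


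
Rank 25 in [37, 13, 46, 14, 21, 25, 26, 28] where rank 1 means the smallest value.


Sort ascending: [13, 14, 21, 25, 26, 28, 37, 46]
Find 25 in the sorted list.
25 is at position 4 (1-indexed).
Final answer: 4


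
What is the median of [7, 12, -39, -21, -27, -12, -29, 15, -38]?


First, sort the list: [-39, -38, -29, -27, -21, -12, 7, 12, 15]
The list has 9 elements (odd count).
The middle index is 4 (0-based), and the element there is -21.
Final answer: -21


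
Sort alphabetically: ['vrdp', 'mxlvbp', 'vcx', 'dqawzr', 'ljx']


Compare strings character by character (the first differing letter decides):
  'dqawzr' < 'ljx' since 'd' < 'l' at position 1
  'ljx' < 'mxlvbp' since 'l' < 'm' at position 1
  'mxlvbp' < 'vcx' since 'm' < 'v' at position 1
  'vcx' < 'vrdp' since 'c' < 'r' at position 2
Chaining these comparisons gives the alphabetical order.
Final answer: ['dqawzr', 'ljx', 'mxlvbp', 'vcx', 'vrdp']


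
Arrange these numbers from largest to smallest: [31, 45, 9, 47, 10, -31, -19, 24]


Original list: [31, 45, 9, 47, 10, -31, -19, 24]
Repeatedly take the largest remaining element:
  Remaining [31, 45, 9, 47, 10, -31, -19, 24] -> largest is 47
  Remaining [31, 45, 9, 10, -31, -19, 24] -> largest is 45
  Remaining [31, 9, 10, -31, -19, 24] -> largest is 31
  Remaining [9, 10, -31, -19, 24] -> largest is 24
  Remaining [9, 10, -31, -19] -> largest is 10
  Remaining [9, -31, -19] -> largest is 9
  Remaining [-31, -19] -> largest is -19
  Remaining [-31] -> largest is -31
Collecting the picks in order gives the descending list.
Final answer: [47, 45, 31, 24, 10, 9, -19, -31]


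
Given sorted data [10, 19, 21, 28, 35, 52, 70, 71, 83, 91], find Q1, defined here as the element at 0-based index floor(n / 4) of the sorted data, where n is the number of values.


The list has n = 10 elements.
Q1 index = floor(10 / 4) = floor(2.5) = 2
Counting from index 0 in the sorted data, the element at index 2 is 21.
Final answer: 21


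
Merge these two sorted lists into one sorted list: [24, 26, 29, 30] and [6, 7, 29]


List A: [24, 26, 29, 30]
List B: [6, 7, 29]
Repeatedly compare the front elements and take the smaller:
  24 vs 6 -> take 6
  24 vs 7 -> take 7
  24 vs 29 -> take 24
  26 vs 29 -> take 26
  29 vs 29 -> take 29
  30 vs 29 -> take 29
  B is exhausted; append the rest of A: [30]
Final answer: [6, 7, 24, 26, 29, 29, 30]


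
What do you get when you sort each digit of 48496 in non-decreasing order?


The number 48496 has digits: 4, 8, 4, 9, 6
Sorted: 4, 4, 6, 8, 9
Joining the sorted digits gives the result.
Final answer: 44689


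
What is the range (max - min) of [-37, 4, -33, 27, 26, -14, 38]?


Maximum value: 38
Minimum value: -37
Range = 38 - (-37) = 75
Final answer: 75


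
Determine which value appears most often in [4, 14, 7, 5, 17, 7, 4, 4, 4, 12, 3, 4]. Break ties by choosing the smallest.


Count the frequency of each value:
  3 appears 1 time(s)
  4 appears 5 time(s)
  5 appears 1 time(s)
  7 appears 2 time(s)
  12 appears 1 time(s)
  14 appears 1 time(s)
  17 appears 1 time(s)
Maximum frequency is 5.
Only 4 reaches that frequency, so it is the mode.
Final answer: 4


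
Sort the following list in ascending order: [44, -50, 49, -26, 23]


Original list: [44, -50, 49, -26, 23]
Repeatedly take the smallest remaining element:
  Remaining [44, -50, 49, -26, 23] -> smallest is -50
  Remaining [44, 49, -26, 23] -> smallest is -26
  Remaining [44, 49, 23] -> smallest is 23
  Remaining [44, 49] -> smallest is 44
  Remaining [49] -> smallest is 49
Collecting the picks in order gives the sorted list.
Final answer: [-50, -26, 23, 44, 49]


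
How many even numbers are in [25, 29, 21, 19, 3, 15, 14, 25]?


Check each element:
  25 is odd
  29 is odd
  21 is odd
  19 is odd
  3 is odd
  15 is odd
  14 is even
  25 is odd
Evens: [14]
Count of evens = 1
Final answer: 1


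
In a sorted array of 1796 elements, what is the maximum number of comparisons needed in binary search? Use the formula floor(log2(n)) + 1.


Binary search halves the search space each step.
Maximum comparisons = floor(log2(1796)) + 1
log2(1796) = 10.8106
floor(log2(1796)) = 10, so 10 + 1 = 11
Final answer: 11


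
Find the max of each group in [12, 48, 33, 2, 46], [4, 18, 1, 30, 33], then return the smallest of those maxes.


Find max of each group:
  Group 1: [12, 48, 33, 2, 46] -> max = 48
  Group 2: [4, 18, 1, 30, 33] -> max = 33
Maxes: [48, 33]
Minimum of maxes = 33
Final answer: 33


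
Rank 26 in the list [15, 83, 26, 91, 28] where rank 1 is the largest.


Sort descending: [91, 83, 28, 26, 15]
Find 26 in the sorted list.
26 is at position 4.
Final answer: 4


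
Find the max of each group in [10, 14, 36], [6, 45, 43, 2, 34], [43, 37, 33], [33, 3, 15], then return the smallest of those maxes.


Find max of each group:
  Group 1: [10, 14, 36] -> max = 36
  Group 2: [6, 45, 43, 2, 34] -> max = 45
  Group 3: [43, 37, 33] -> max = 43
  Group 4: [33, 3, 15] -> max = 33
Maxes: [36, 45, 43, 33]
Minimum of maxes = 33
Final answer: 33


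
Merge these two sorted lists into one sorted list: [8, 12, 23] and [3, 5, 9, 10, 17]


List A: [8, 12, 23]
List B: [3, 5, 9, 10, 17]
Repeatedly compare the front elements and take the smaller:
  8 vs 3 -> take 3
  8 vs 5 -> take 5
  8 vs 9 -> take 8
  12 vs 9 -> take 9
  12 vs 10 -> take 10
  12 vs 17 -> take 12
  23 vs 17 -> take 17
  B is exhausted; append the rest of A: [23]
Final answer: [3, 5, 8, 9, 10, 12, 17, 23]


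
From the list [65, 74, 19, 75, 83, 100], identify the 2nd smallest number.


Sort ascending: [19, 65, 74, 75, 83, 100]
The 2nd element (1-indexed) is at index 1.
Value = 65
Final answer: 65


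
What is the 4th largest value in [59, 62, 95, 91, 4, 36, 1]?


Sort descending: [95, 91, 62, 59, 36, 4, 1]
The 4th element (1-indexed) is at index 3.
Value = 59
Final answer: 59


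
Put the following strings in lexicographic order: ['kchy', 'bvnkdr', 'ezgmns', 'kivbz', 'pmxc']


Compare strings character by character (the first differing letter decides):
  'bvnkdr' < 'ezgmns' since 'b' < 'e' at position 1
  'ezgmns' < 'kchy' since 'e' < 'k' at position 1
  'kchy' < 'kivbz' since 'c' < 'i' at position 2
  'kivbz' < 'pmxc' since 'k' < 'p' at position 1
Chaining these comparisons gives the alphabetical order.
Final answer: ['bvnkdr', 'ezgmns', 'kchy', 'kivbz', 'pmxc']


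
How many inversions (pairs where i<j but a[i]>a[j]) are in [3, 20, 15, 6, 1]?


For each element, count the later elements that are smaller than it:
  3 (index 0): smaller elements after it = [1] -> 1
  20 (index 1): smaller elements after it = [15, 6, 1] -> 3
  15 (index 2): smaller elements after it = [6, 1] -> 2
  6 (index 3): smaller elements after it = [1] -> 1
Total inversions = 1 + 3 + 2 + 1 = 7
Final answer: 7


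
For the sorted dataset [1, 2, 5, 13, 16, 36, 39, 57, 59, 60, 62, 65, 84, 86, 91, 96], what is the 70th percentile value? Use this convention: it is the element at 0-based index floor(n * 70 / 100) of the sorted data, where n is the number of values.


The dataset has n = 16 elements.
Index = floor(16 * 70 / 100) = floor(1120 / 100) = floor(11.2) = 11
Counting from index 0 in the sorted data, the element at index 11 is 65.
Final answer: 65


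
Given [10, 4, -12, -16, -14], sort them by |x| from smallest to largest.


Compute absolute values:
  |10| = 10
  |4| = 4
  |-12| = 12
  |-16| = 16
  |-14| = 14
Absolute values in increasing order: 4 < 10 < 12 < 14 < 16
Listing the original numbers in that order gives the answer.
Final answer: [4, 10, -12, -14, -16]


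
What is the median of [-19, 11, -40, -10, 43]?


First, sort the list: [-40, -19, -10, 11, 43]
The list has 5 elements (odd count).
The middle index is 2 (0-based), and the element there is -10.
Final answer: -10


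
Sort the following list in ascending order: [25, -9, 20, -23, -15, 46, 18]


Original list: [25, -9, 20, -23, -15, 46, 18]
Repeatedly take the smallest remaining element:
  Remaining [25, -9, 20, -23, -15, 46, 18] -> smallest is -23
  Remaining [25, -9, 20, -15, 46, 18] -> smallest is -15
  Remaining [25, -9, 20, 46, 18] -> smallest is -9
  Remaining [25, 20, 46, 18] -> smallest is 18
  Remaining [25, 20, 46] -> smallest is 20
  Remaining [25, 46] -> smallest is 25
  Remaining [46] -> smallest is 46
Collecting the picks in order gives the sorted list.
Final answer: [-23, -15, -9, 18, 20, 25, 46]


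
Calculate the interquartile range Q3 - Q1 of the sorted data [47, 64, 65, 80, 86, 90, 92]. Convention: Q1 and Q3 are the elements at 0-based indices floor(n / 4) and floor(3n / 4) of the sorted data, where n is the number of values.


The data has n = 7 elements.
Q1 index = floor(7 / 4) = floor(1.75) = 1; Q3 index = floor(3 * 7 / 4) = floor(5.25) = 5
Q1 = element at index 1 = 64
Q3 = element at index 5 = 90
IQR = 90 - 64 = 26
Final answer: 26


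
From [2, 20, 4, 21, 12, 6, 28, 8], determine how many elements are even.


Check each element:
  2 is even
  20 is even
  4 is even
  21 is odd
  12 is even
  6 is even
  28 is even
  8 is even
Evens: [2, 20, 4, 12, 6, 28, 8]
Count of evens = 7
Final answer: 7


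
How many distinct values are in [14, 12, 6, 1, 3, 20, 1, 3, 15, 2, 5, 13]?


List all unique values:
Distinct values: [1, 2, 3, 5, 6, 12, 13, 14, 15, 20]
Count = 10
Final answer: 10


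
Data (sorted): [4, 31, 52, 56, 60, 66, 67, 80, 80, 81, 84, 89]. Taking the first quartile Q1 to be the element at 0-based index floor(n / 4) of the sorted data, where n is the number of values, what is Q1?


The list has n = 12 elements.
Q1 index = floor(12 / 4) = floor(3) = 3
Counting from index 0 in the sorted data, the element at index 3 is 56.
Final answer: 56


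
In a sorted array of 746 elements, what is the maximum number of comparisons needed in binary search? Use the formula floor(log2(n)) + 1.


Binary search halves the search space each step.
Maximum comparisons = floor(log2(746)) + 1
log2(746) = 9.543
floor(log2(746)) = 9, so 9 + 1 = 10
Final answer: 10


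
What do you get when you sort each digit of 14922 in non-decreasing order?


The number 14922 has digits: 1, 4, 9, 2, 2
Sorted: 1, 2, 2, 4, 9
Joining the sorted digits gives the result.
Final answer: 12249


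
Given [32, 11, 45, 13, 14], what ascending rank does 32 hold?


Sort ascending: [11, 13, 14, 32, 45]
Find 32 in the sorted list.
32 is at position 4 (1-indexed).
Final answer: 4


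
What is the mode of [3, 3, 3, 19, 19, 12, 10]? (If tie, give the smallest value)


Count the frequency of each value:
  3 appears 3 time(s)
  10 appears 1 time(s)
  12 appears 1 time(s)
  19 appears 2 time(s)
Maximum frequency is 3.
Only 3 reaches that frequency, so it is the mode.
Final answer: 3


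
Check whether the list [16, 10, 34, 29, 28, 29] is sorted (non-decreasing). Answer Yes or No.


Check consecutive pairs:
  16 <= 10? False
  10 <= 34? True
  34 <= 29? False
  29 <= 28? False
  28 <= 29? True
3 consecutive pair(s) are out of order, so the list is not sorted.
Final answer: No


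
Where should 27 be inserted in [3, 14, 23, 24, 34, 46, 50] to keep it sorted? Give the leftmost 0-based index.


List is sorted: [3, 14, 23, 24, 34, 46, 50]
We need the leftmost position where 27 can be inserted, i.e. the first index whose element is >= 27 (or the end of the list if none is).
Binary search with low=0, high=7 (0-based indices):
  low=0, high=7, mid=3: a[3]=24 < 27, so low = 4
  low=4, high=7, mid=5: a[5]=46 >= 27, so high = 5
  low=4, high=5, mid=4: a[4]=34 >= 27, so high = 4
Now low = high = 4, so the insertion index is 4.
Final answer: 4


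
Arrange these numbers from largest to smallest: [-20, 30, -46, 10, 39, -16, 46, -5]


Original list: [-20, 30, -46, 10, 39, -16, 46, -5]
Repeatedly take the largest remaining element:
  Remaining [-20, 30, -46, 10, 39, -16, 46, -5] -> largest is 46
  Remaining [-20, 30, -46, 10, 39, -16, -5] -> largest is 39
  Remaining [-20, 30, -46, 10, -16, -5] -> largest is 30
  Remaining [-20, -46, 10, -16, -5] -> largest is 10
  Remaining [-20, -46, -16, -5] -> largest is -5
  Remaining [-20, -46, -16] -> largest is -16
  Remaining [-20, -46] -> largest is -20
  Remaining [-46] -> largest is -46
Collecting the picks in order gives the descending list.
Final answer: [46, 39, 30, 10, -5, -16, -20, -46]


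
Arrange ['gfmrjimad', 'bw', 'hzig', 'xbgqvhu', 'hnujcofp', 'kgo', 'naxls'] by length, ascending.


Compute lengths:
  'gfmrjimad' has length 9
  'bw' has length 2
  'hzig' has length 4
  'xbgqvhu' has length 7
  'hnujcofp' has length 8
  'kgo' has length 3
  'naxls' has length 5
Lengths in increasing order: 2 < 3 < 4 < 5 < 7 < 8 < 9
Listing the words in that order gives the answer.
Final answer: ['bw', 'kgo', 'hzig', 'naxls', 'xbgqvhu', 'hnujcofp', 'gfmrjimad']
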